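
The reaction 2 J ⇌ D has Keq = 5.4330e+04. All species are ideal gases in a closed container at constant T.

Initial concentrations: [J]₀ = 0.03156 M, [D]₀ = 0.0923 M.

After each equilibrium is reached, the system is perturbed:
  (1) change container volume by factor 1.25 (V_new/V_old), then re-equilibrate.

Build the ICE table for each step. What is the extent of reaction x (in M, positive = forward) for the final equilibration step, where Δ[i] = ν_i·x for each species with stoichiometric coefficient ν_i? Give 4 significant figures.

x = -6.6133e-05 M

Q₀ = 92.67 vs Keq = 5.4330e+04 ⇒ Q<K, forward
Step 1:
                    J           D
  init        0.03156      0.0923
  Δ          -0.03015     0.01508
  eq         0.001406      0.1074
  solve Keq expr → x = 0.01508; check Q = 5.4330e+04
Then change container volume by factor 1.25 (V_new/V_old).
Step 2:
                    J           D
  init       0.001125      0.0859
  Δ        1.3227e-04 -6.6133e-05
  eq         0.001257     0.08584
  solve Keq expr → x = -6.6133e-05; check Q = 5.4330e+04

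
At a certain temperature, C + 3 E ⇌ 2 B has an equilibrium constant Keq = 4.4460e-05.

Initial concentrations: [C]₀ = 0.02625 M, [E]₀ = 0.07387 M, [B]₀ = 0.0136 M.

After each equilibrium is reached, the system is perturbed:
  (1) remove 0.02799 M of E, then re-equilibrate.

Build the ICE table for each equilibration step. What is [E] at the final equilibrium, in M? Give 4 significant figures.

[E]_eq = 0.06625 M

Q₀ = 17.48 vs Keq = 4.4460e-05 ⇒ Q>K, reverse
Step 1:
                  C         E         B
  Initial   0.02625   0.07387    0.0136
  Change   0.006782   0.02035  -0.01356
  Equil     0.03303   0.09422 3.5047e-05
  solve Keq expr → x = -0.006782; check Q = 4.4460e-05
Then remove 0.02799 M of E.
Step 2:
                  C         E         B
  Initial   0.03303   0.06623 3.5047e-05
  Change  7.1902e-06 2.1571e-05 -1.4380e-05
  Equil     0.03304   0.06625 2.0667e-05
  solve Keq expr → x = -7.1902e-06; check Q = 4.4460e-05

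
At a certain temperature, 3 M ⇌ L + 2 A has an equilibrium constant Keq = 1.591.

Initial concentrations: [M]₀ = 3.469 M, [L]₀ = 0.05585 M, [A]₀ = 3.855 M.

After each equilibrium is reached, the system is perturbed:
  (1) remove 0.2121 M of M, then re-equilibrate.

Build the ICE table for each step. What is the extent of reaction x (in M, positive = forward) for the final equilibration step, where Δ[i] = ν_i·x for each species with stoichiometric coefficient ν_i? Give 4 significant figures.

x = -0.04423 M

Q₀ = 0.01988 vs Keq = 1.591 ⇒ Q<K, forward
Step 1:
                    M           L           A
  Initial       3.469     0.05585       3.855
  Change       -1.468      0.4894      0.9789
  Equil         2.001      0.5453       4.834
  solve Keq expr → x = 0.4894; check Q = 1.591
Then remove 0.2121 M of M.
Step 2:
                    M           L           A
  Initial       1.789      0.5453       4.834
  Change       0.1327    -0.04423    -0.08845
  Equil         1.921      0.5011       4.745
  solve Keq expr → x = -0.04423; check Q = 1.591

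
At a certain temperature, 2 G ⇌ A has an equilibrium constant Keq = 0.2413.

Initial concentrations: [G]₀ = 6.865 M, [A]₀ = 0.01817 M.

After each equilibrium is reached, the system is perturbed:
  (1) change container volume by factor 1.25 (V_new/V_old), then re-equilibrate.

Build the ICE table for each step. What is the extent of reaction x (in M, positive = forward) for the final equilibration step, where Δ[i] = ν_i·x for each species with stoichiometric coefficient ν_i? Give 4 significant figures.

Q₀ = 3.8554e-04 vs Keq = 0.2413 ⇒ Q<K, forward
Step 1:
                    G           A
  Initial       6.865     0.01817
  Change        -3.98        1.99
  Equil         2.885       2.008
  solve Keq expr → x = 1.99; check Q = 0.2413
Then change container volume by factor 1.25 (V_new/V_old).
Step 2:
                    G           A
  Initial       2.308       1.607
  Change       0.1935    -0.09675
  Equil         2.501        1.51
  solve Keq expr → x = -0.09675; check Q = 0.2413

x = -0.09675 M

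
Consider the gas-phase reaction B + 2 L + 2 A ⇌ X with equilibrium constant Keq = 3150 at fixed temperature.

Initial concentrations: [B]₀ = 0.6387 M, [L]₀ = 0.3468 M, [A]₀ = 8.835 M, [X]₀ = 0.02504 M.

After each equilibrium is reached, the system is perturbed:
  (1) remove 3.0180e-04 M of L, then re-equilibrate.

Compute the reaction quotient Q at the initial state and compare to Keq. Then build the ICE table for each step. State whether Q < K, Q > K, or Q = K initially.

Q₀ = 0.004176; Q < K (proceeds forward)

Q₀ = 0.004176 vs Keq = 3150 ⇒ Q<K, forward
Step 1:
                   B          L          A          X
  init        0.6387     0.3468      8.835    0.02504
  Δ          -0.1727    -0.3454    -0.3454     0.1727
  eq           0.466   0.001367       8.49     0.1978
  solve Keq expr → x = 0.1727; check Q = 3150
Then remove 3.0180e-04 M of L.
Step 2:
                   B          L          A          X
  init         0.466   0.001065       8.49     0.1978
  Δ       1.5051e-04 3.0101e-04 3.0101e-04 -1.5051e-04
  eq          0.4661   0.001366       8.49     0.1976
  solve Keq expr → x = -1.5051e-04; check Q = 3150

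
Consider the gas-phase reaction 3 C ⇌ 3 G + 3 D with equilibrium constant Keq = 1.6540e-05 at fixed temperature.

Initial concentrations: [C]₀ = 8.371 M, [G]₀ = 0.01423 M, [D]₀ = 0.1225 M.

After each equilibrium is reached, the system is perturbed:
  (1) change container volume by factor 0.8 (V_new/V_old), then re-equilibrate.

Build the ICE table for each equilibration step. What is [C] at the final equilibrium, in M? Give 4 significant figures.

Q₀ = 9.0301e-12 vs Keq = 1.6540e-05 ⇒ Q<K, forward
Step 1:
                  C         G         D
  init        8.371   0.01423    0.1225
  Δ         -0.3859    0.3859    0.3859
  eq          7.985    0.4002    0.5084
  solve Keq expr → x = 0.1286; check Q = 1.6540e-05
Then change container volume by factor 0.8 (V_new/V_old).
Step 2:
                  C         G         D
  init        9.981    0.5002    0.6355
  Δ         0.05761  -0.05761  -0.05761
  eq          10.04    0.4426    0.5779
  solve Keq expr → x = -0.0192; check Q = 1.6540e-05

[C]_eq = 10.04 M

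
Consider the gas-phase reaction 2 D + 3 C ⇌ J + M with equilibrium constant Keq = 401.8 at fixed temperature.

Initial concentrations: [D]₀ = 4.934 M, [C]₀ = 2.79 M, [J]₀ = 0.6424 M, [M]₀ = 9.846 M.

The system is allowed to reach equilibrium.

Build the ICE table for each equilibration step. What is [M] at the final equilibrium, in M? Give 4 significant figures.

[M]_eq = 10.72 M

Q₀ = 0.01196 vs Keq = 401.8 ⇒ Q<K, forward
Step 1:
                    D           C           J           M
  I             4.934        2.79      0.6424       9.846
  C            -1.754      -2.631       0.877       0.877
  E              3.18      0.1589       1.519       10.72
  solve Keq expr → x = 0.877; check Q = 401.8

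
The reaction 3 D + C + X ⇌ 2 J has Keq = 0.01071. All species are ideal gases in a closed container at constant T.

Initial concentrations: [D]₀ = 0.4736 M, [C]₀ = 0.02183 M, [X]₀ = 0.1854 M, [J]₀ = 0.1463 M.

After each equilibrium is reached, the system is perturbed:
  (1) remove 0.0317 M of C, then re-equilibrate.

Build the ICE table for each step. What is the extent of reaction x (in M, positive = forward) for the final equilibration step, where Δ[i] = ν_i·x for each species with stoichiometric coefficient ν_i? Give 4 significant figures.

Q₀ = 49.78 vs Keq = 0.01071 ⇒ Q>K, reverse
Step 1:
                    D           C           X           J
  init         0.4736     0.02183      0.1854      0.1463
  Δ            0.2062     0.06875     0.06875     -0.1375
  eq           0.6798     0.09058      0.2541    0.008802
  solve Keq expr → x = -0.06875; check Q = 0.01071
Then remove 0.0317 M of C.
Step 2:
                    D           C           X           J
  init         0.6798     0.05888      0.2541    0.008802
  Δ          0.002412  8.0386e-04  8.0386e-04   -0.001608
  eq           0.6823     0.05968       0.255    0.007194
  solve Keq expr → x = -8.0386e-04; check Q = 0.01071

x = -8.0386e-04 M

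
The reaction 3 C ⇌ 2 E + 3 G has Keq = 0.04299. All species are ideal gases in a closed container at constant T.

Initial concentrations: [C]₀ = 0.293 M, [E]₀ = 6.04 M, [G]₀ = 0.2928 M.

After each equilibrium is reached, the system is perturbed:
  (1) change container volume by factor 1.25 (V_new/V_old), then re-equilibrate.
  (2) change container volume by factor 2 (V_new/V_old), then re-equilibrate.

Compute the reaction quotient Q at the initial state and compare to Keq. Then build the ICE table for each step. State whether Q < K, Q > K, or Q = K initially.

Q₀ = 36.41 vs Keq = 0.04299 ⇒ Q>K, reverse
Step 1:
                   C          E          G
  init         0.293       6.04     0.2928
  Δ           0.2359    -0.1573    -0.2359
  eq          0.5289      5.883    0.05686
  solve Keq expr → x = -0.07865; check Q = 0.04299
Then change container volume by factor 1.25 (V_new/V_old).
Step 2:
                   C          E          G
  init        0.4232      4.706    0.04549
  Δ        -0.006459   0.004306   0.006459
  eq          0.4167       4.71    0.05195
  solve Keq expr → x = 0.002153; check Q = 0.04299
Then change container volume by factor 2 (V_new/V_old).
Step 3:
                   C          E          G
  init        0.2083      2.355    0.02597
  Δ         -0.01266    0.00844    0.01266
  eq          0.1957      2.364    0.03863
  solve Keq expr → x = 0.00422; check Q = 0.04299

Q₀ = 36.41; Q > K (proceeds reverse)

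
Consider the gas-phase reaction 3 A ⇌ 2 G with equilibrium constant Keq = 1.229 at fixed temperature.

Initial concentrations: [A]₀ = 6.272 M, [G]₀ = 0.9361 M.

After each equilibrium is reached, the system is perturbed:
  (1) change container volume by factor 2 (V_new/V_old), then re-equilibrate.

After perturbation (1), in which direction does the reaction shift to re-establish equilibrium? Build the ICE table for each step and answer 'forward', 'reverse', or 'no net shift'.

Direction: reverse

Q₀ = 0.003552 vs Keq = 1.229 ⇒ Q<K, forward
Step 1:
                  A         G
  I           6.272    0.9361
  C          -4.061     2.708
  E           2.211     3.644
  solve Keq expr → x = 1.354; check Q = 1.229
Then change container volume by factor 2 (V_new/V_old).
Step 2:
                  A         G
  I           1.105     1.822
  C          0.2137   -0.1425
  E           1.319     1.679
  solve Keq expr → x = -0.07124; check Q = 1.229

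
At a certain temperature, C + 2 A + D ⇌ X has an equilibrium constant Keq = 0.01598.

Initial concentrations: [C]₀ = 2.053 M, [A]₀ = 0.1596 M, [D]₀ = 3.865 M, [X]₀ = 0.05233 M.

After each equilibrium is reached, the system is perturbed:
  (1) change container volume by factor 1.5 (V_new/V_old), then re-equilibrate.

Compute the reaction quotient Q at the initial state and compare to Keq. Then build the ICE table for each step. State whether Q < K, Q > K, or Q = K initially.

Q₀ = 0.2589; Q > K (proceeds reverse)

Q₀ = 0.2589 vs Keq = 0.01598 ⇒ Q>K, reverse
Step 1:
                  C         A         D         X
  Initial     2.053    0.1596     3.865   0.05233
  Change    0.04426   0.08853   0.04426  -0.04426
  Equil       2.097    0.2481     3.909  0.008066
  solve Keq expr → x = -0.04426; check Q = 0.01598
Then change container volume by factor 1.5 (V_new/V_old).
Step 2:
                  C         A         D         X
  Initial     1.398    0.1654     2.606  0.005378
  Change   0.003634  0.007268  0.003634 -0.003634
  Equil       1.402    0.1727      2.61  0.001743
  solve Keq expr → x = -0.003634; check Q = 0.01598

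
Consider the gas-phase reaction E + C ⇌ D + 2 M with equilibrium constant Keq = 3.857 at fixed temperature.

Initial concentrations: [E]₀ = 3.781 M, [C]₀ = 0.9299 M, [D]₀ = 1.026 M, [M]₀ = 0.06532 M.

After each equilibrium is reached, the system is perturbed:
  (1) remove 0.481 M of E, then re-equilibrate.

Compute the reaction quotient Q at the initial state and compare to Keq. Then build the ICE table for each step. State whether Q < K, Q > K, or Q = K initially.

Q₀ = 0.001245; Q < K (proceeds forward)

Q₀ = 0.001245 vs Keq = 3.857 ⇒ Q<K, forward
Step 1:
                   E          C          D          M
  init         3.781     0.9299      1.026    0.06532
  Δ          -0.6605    -0.6605     0.6605      1.321
  eq            3.12     0.2694      1.687      1.386
  solve Keq expr → x = 0.6605; check Q = 3.857
Then remove 0.481 M of E.
Step 2:
                   E          C          D          M
  init         2.639     0.2694      1.687      1.386
  Δ           0.0224     0.0224    -0.0224    -0.0448
  eq           2.662     0.2918      1.664      1.342
  solve Keq expr → x = -0.0224; check Q = 3.857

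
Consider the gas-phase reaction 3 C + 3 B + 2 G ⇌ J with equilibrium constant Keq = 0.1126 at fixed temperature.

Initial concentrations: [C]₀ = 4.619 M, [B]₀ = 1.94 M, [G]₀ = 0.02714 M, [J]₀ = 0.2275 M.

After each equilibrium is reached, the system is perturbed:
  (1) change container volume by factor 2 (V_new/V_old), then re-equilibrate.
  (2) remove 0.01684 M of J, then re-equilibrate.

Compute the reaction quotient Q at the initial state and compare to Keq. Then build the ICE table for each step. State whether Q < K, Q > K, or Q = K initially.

Q₀ = 0.4293 vs Keq = 0.1126 ⇒ Q>K, reverse
Step 1:
                   C          B          G          J
  Initial      4.619       1.94    0.02714     0.2275
  Change     0.03396    0.03396    0.02264   -0.01132
  Equil        4.653      1.974    0.04978     0.2162
  solve Keq expr → x = -0.01132; check Q = 0.1126
Then change container volume by factor 2 (V_new/V_old).
Step 2:
                   C          B          G          J
  Initial      2.326      0.987    0.02489     0.1081
  Change      0.1696     0.1696     0.1131   -0.05653
  Equil        2.496      1.157      0.138    0.05156
  solve Keq expr → x = -0.05653; check Q = 0.1126
Then remove 0.01684 M of J.
Step 3:
                   C          B          G          J
  Initial      2.496      1.157      0.138    0.03472
  Change    -0.01735   -0.01735   -0.01157   0.005783
  Equil        2.479      1.139     0.1264     0.0405
  solve Keq expr → x = 0.005783; check Q = 0.1126

Q₀ = 0.4293; Q > K (proceeds reverse)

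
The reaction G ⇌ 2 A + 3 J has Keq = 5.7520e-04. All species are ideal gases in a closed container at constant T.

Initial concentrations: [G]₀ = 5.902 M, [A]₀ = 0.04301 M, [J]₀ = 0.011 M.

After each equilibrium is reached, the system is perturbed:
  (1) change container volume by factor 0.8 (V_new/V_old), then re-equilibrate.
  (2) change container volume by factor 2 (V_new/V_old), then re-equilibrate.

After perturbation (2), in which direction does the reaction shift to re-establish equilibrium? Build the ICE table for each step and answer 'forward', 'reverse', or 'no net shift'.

Q₀ = 4.1717e-10 vs Keq = 5.7520e-04 ⇒ Q<K, forward
Step 1:
                    G           A           J
  Initial       5.902     0.04301       0.011
  Change      -0.1147      0.2295      0.3442
  Equil         5.787      0.2725      0.3552
  solve Keq expr → x = 0.1147; check Q = 5.7520e-04
Then change container volume by factor 0.8 (V_new/V_old).
Step 2:
                    G           A           J
  Initial       7.234      0.3406       0.444
  Change      0.02543    -0.05087     -0.0763
  Equil          7.26      0.2898      0.3677
  solve Keq expr → x = -0.02543; check Q = 5.7520e-04
Then change container volume by factor 2 (V_new/V_old).
Step 3:
                    G           A           J
  Initial        3.63      0.1449      0.1839
  Change     -0.04817     0.09633      0.1445
  Equil         3.582      0.2412      0.3284
  solve Keq expr → x = 0.04817; check Q = 5.7520e-04

Direction: forward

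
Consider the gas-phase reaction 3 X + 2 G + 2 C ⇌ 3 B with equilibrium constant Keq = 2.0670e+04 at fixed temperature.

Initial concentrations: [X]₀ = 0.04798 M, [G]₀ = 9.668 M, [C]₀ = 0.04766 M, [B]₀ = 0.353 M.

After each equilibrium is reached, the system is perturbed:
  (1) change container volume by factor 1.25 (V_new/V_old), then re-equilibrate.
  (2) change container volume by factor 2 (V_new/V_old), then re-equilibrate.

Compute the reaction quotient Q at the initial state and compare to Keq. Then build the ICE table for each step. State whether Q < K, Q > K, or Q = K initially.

Q₀ = 1876; Q < K (proceeds forward)

Q₀ = 1876 vs Keq = 2.0670e+04 ⇒ Q<K, forward
Step 1:
                    X           G           C           B
  init        0.04798       9.668     0.04766       0.353
  Δ          -0.01972    -0.01315    -0.01315     0.01972
  eq          0.02826       9.655     0.03451      0.3727
  solve Keq expr → x = 0.006574; check Q = 2.0670e+04
Then change container volume by factor 1.25 (V_new/V_old).
Step 2:
                    X           G           C           B
  init        0.02261       7.724     0.02761      0.2982
  Δ          0.005084    0.003389    0.003389   -0.005084
  eq          0.02769       7.727       0.031      0.2931
  solve Keq expr → x = -0.001695; check Q = 2.0670e+04
Then change container volume by factor 2 (V_new/V_old).
Step 3:
                    X           G           C           B
  init        0.01384       3.864      0.0155      0.1465
  Δ           0.01103    0.007352    0.007352    -0.01103
  eq          0.02487       3.871     0.02285      0.1355
  solve Keq expr → x = -0.003676; check Q = 2.0670e+04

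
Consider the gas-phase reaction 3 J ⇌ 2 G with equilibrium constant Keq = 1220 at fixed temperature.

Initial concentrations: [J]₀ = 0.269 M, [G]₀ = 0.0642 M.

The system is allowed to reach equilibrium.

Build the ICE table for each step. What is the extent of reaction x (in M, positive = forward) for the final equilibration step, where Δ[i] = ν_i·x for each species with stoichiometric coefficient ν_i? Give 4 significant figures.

x = 0.07827 M

Q₀ = 0.2117 vs Keq = 1220 ⇒ Q<K, forward
Step 1:
                    J           G
  init          0.269      0.0642
  Δ           -0.2348      0.1565
  eq          0.03418      0.2207
  solve Keq expr → x = 0.07827; check Q = 1220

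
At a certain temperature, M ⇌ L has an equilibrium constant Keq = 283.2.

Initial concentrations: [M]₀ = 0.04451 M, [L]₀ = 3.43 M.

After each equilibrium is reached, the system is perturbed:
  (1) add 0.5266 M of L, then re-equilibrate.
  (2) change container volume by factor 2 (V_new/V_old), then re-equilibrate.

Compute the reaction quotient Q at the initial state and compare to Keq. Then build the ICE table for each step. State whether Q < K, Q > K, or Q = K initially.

Q₀ = 77.06; Q < K (proceeds forward)

Q₀ = 77.06 vs Keq = 283.2 ⇒ Q<K, forward
Step 1:
                   M          L
  Initial    0.04451       3.43
  Change    -0.03228    0.03228
  Equil      0.01223      3.462
  solve Keq expr → x = 0.03228; check Q = 283.2
Then add 0.5266 M of L.
Step 2:
                   M          L
  Initial    0.01223      3.989
  Change    0.001853  -0.001853
  Equil      0.01408      3.987
  solve Keq expr → x = -0.001853; check Q = 283.2
Then change container volume by factor 2 (V_new/V_old).
Step 3:
                   M          L
  Initial   0.007039      1.994
  Change           0          0
  Equil     0.007039      1.994
  solve Keq expr → x = 0; check Q = 283.2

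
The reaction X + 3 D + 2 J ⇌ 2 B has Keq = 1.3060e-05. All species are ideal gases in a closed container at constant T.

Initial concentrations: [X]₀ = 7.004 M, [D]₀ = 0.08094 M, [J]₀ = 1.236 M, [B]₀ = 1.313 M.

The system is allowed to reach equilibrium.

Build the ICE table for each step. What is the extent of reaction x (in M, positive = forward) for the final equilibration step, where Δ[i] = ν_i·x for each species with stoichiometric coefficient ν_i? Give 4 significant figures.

Q₀ = 303.8 vs Keq = 1.3060e-05 ⇒ Q>K, reverse
Step 1:
                   X          D          J          B
  I            7.004    0.08094      1.236      1.313
  C           0.6228      1.868      1.246     -1.246
  E            7.627      1.949      2.482    0.06741
  solve Keq expr → x = -0.6228; check Q = 1.3060e-05

x = -0.6228 M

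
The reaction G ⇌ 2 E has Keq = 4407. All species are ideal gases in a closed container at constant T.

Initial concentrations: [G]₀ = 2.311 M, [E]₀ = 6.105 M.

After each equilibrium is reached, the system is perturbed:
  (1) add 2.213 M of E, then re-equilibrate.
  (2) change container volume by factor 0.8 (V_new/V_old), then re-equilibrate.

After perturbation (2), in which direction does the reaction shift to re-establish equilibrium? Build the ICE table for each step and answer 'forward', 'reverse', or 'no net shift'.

Q₀ = 16.13 vs Keq = 4407 ⇒ Q<K, forward
Step 1:
                    G           E
  Initial       2.311       6.105
  Change       -2.285        4.57
  Equil       0.02586       10.68
  solve Keq expr → x = 2.285; check Q = 4407
Then add 2.213 M of E.
Step 2:
                    G           E
  Initial     0.02586       12.89
  Change       0.0117    -0.02339
  Equil       0.03756       12.86
  solve Keq expr → x = -0.0117; check Q = 4407
Then change container volume by factor 0.8 (V_new/V_old).
Step 3:
                    G           E
  Initial     0.04694       16.08
  Change      0.01157    -0.02313
  Equil       0.05851       16.06
  solve Keq expr → x = -0.01157; check Q = 4407

Direction: reverse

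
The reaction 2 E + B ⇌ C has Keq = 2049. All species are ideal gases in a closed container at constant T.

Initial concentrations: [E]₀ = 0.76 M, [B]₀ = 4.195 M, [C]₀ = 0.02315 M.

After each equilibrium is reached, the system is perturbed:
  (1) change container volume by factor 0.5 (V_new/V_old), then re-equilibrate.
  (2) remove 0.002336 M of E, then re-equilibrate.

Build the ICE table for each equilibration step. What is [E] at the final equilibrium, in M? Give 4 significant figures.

Q₀ = 0.009554 vs Keq = 2049 ⇒ Q<K, forward
Step 1:
                    E           B           C
  init           0.76       4.195     0.02315
  Δ           -0.7529     -0.3764      0.3764
  eq         0.007146       3.819      0.3996
  solve Keq expr → x = 0.3764; check Q = 2049
Then change container volume by factor 0.5 (V_new/V_old).
Step 2:
                    E           B           C
  init        0.01429       7.637      0.7992
  Δ         -0.007129   -0.003564    0.003564
  eq         0.007164       7.634      0.8027
  solve Keq expr → x = 0.003564; check Q = 2049
Then remove 0.002336 M of E.
Step 3:
                    E           B           C
  init       0.004828       7.634      0.8027
  Δ           0.00233    0.001165   -0.001165
  eq         0.007158       7.635      0.8016
  solve Keq expr → x = -0.001165; check Q = 2049

[E]_eq = 0.007158 M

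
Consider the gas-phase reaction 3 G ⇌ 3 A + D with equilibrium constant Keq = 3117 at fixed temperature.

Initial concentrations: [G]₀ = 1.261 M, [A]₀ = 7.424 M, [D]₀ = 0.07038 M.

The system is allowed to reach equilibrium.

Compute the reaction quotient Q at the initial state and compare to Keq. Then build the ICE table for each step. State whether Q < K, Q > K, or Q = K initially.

Q₀ = 14.36; Q < K (proceeds forward)

Q₀ = 14.36 vs Keq = 3117 ⇒ Q<K, forward
Step 1:
                   G          A          D
  init         1.261      7.424    0.07038
  Δ          -0.8589     0.8589     0.2863
  eq          0.4021      8.283     0.3567
  solve Keq expr → x = 0.2863; check Q = 3117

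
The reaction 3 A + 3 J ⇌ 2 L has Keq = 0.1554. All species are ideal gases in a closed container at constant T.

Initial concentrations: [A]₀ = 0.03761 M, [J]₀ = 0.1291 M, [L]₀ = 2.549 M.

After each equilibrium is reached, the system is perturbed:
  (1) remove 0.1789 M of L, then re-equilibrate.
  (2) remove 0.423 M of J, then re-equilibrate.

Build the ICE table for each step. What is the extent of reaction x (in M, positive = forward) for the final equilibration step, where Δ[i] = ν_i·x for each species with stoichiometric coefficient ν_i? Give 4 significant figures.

x = -0.05875 M

Q₀ = 5.6761e+07 vs Keq = 0.1554 ⇒ Q>K, reverse
Step 1:
                  A         J         L
  I         0.03761    0.1291     2.549
  C           1.496     1.496   -0.9975
  E           1.534     1.625     1.552
  solve Keq expr → x = -0.4987; check Q = 0.1554
Then remove 0.1789 M of L.
Step 2:
                  A         J         L
  I           1.534     1.625     1.373
  C        -0.05079  -0.05079   0.03386
  E           1.483     1.574     1.407
  solve Keq expr → x = 0.01693; check Q = 0.1554
Then remove 0.423 M of J.
Step 3:
                  A         J         L
  I           1.483     1.151     1.407
  C          0.1762    0.1762   -0.1175
  E           1.659     1.328     1.289
  solve Keq expr → x = -0.05875; check Q = 0.1554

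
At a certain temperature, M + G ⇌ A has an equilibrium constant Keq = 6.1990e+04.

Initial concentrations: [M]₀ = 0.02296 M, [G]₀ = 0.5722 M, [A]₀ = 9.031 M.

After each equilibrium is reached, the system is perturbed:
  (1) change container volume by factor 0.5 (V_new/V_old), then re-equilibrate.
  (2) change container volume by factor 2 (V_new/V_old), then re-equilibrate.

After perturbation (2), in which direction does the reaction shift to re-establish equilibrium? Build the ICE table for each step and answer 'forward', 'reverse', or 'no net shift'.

Q₀ = 687.4 vs Keq = 6.1990e+04 ⇒ Q<K, forward
Step 1:
                    M           G           A
  init        0.02296      0.5722       9.031
  Δ          -0.02269    -0.02269     0.02269
  eq       2.6579e-04      0.5495       9.054
  solve Keq expr → x = 0.02269; check Q = 6.1990e+04
Then change container volume by factor 0.5 (V_new/V_old).
Step 2:
                    M           G           A
  init     5.3157e-04       1.099       18.11
  Δ       -2.6572e-04 -2.6572e-04  2.6572e-04
  eq       2.6585e-04       1.099       18.11
  solve Keq expr → x = 2.6572e-04; check Q = 6.1990e+04
Then change container volume by factor 2 (V_new/V_old).
Step 3:
                    M           G           A
  init     1.3293e-04      0.5494       9.054
  Δ        1.3286e-04  1.3286e-04 -1.3286e-04
  eq       2.6579e-04      0.5495       9.054
  solve Keq expr → x = -1.3286e-04; check Q = 6.1990e+04

Direction: reverse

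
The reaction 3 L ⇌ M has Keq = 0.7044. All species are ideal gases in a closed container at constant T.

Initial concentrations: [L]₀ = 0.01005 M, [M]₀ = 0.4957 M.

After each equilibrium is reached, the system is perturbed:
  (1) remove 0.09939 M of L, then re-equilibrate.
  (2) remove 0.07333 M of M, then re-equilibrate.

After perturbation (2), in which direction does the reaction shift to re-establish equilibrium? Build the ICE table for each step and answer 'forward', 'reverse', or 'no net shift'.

Q₀ = 4.8834e+05 vs Keq = 0.7044 ⇒ Q>K, reverse
Step 1:
                    L           M
  Initial     0.01005      0.4957
  Change       0.7072     -0.2357
  Equil        0.7173        0.26
  solve Keq expr → x = -0.2357; check Q = 0.7044
Then remove 0.09939 M of L.
Step 2:
                    L           M
  Initial      0.6179        0.26
  Change      0.07546    -0.02515
  Equil        0.6934      0.2348
  solve Keq expr → x = -0.02515; check Q = 0.7044
Then remove 0.07333 M of M.
Step 3:
                    L           M
  Initial      0.6934      0.1615
  Change     -0.05789      0.0193
  Equil        0.6355      0.1808
  solve Keq expr → x = 0.0193; check Q = 0.7044

Direction: forward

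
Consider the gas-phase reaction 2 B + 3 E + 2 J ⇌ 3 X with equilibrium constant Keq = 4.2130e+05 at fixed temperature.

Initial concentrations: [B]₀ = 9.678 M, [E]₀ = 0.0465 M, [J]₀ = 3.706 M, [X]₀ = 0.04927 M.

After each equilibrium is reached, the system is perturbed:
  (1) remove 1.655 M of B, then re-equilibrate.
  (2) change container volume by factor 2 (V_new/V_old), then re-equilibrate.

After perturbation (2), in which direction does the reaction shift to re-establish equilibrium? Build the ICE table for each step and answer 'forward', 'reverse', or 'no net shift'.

Direction: reverse

Q₀ = 9.2471e-04 vs Keq = 4.2130e+05 ⇒ Q<K, forward
Step 1:
                  B         E         J         X
  init        9.678    0.0465     3.706   0.04927
  Δ        -0.03092  -0.04638  -0.03092   0.04638
  eq          9.647 1.1823e-04     3.675   0.09565
  solve Keq expr → x = 0.01546; check Q = 4.2130e+05
Then remove 1.655 M of B.
Step 2:
                  B         E         J         X
  init        7.992 1.1823e-04     3.675   0.09565
  Δ       1.0522e-05 1.5782e-05 1.0522e-05 -1.5782e-05
  eq          7.992 1.3401e-04     3.675   0.09564
  solve Keq expr → x = -5.2608e-06; check Q = 4.2130e+05
Then change container volume by factor 2 (V_new/V_old).
Step 3:
                  B         E         J         X
  init        3.996 6.7005e-05     1.838   0.04782
  Δ       6.7649e-05 1.0147e-04 6.7649e-05 -1.0147e-04
  eq          3.996 1.6848e-04     1.838   0.04772
  solve Keq expr → x = -3.3824e-05; check Q = 4.2130e+05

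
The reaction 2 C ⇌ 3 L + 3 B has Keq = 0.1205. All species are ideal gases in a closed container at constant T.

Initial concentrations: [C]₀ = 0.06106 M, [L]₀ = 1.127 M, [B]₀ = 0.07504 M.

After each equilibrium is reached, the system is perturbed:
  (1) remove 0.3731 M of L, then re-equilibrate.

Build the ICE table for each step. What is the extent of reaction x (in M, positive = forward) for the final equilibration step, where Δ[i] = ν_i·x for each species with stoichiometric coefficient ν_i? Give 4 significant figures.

x = 0.006232 M

Q₀ = 0.1622 vs Keq = 0.1205 ⇒ Q>K, reverse
Step 1:
                   C          L          B
  init       0.06106      1.127    0.07504
  Δ          0.00304  -0.004559  -0.004559
  eq          0.0641      1.122    0.07048
  solve Keq expr → x = -0.00152; check Q = 0.1205
Then remove 0.3731 M of L.
Step 2:
                   C          L          B
  init        0.0641     0.7493    0.07048
  Δ         -0.01246     0.0187     0.0187
  eq         0.05164      0.768    0.08918
  solve Keq expr → x = 0.006232; check Q = 0.1205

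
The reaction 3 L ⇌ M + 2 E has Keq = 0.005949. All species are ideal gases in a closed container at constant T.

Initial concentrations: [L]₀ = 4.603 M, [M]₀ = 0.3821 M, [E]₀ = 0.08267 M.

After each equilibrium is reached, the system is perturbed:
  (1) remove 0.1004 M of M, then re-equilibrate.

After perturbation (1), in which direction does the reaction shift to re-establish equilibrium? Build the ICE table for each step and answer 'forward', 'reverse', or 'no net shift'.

Direction: forward

Q₀ = 2.6776e-05 vs Keq = 0.005949 ⇒ Q<K, forward
Step 1:
                   L          M          E
  I            4.603     0.3821    0.08267
  C          -0.8844     0.2948     0.5896
  E            3.719     0.6769     0.6723
  solve Keq expr → x = 0.2948; check Q = 0.005949
Then remove 0.1004 M of M.
Step 2:
                   L          M          E
  I            3.719     0.5765     0.6723
  C         -0.04836    0.01612    0.03224
  E             3.67     0.5926     0.7045
  solve Keq expr → x = 0.01612; check Q = 0.005949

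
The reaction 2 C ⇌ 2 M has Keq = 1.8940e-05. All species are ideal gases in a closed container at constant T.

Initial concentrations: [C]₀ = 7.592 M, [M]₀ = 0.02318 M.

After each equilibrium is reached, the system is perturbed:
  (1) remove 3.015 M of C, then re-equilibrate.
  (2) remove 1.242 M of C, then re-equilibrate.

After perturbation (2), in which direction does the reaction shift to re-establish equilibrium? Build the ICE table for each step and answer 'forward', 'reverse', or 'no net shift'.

Direction: reverse

Q₀ = 9.3221e-06 vs Keq = 1.8940e-05 ⇒ Q<K, forward
Step 1:
                    C           M
  init          7.592     0.02318
  Δ         -0.009818    0.009818
  eq            7.582       0.033
  solve Keq expr → x = 0.004909; check Q = 1.8940e-05
Then remove 3.015 M of C.
Step 2:
                    C           M
  init          4.567       0.033
  Δ           0.01306    -0.01306
  eq             4.58     0.01993
  solve Keq expr → x = -0.006532; check Q = 1.8940e-05
Then remove 1.242 M of C.
Step 3:
                    C           M
  init          3.338     0.01993
  Δ          0.005382   -0.005382
  eq            3.344     0.01455
  solve Keq expr → x = -0.002691; check Q = 1.8940e-05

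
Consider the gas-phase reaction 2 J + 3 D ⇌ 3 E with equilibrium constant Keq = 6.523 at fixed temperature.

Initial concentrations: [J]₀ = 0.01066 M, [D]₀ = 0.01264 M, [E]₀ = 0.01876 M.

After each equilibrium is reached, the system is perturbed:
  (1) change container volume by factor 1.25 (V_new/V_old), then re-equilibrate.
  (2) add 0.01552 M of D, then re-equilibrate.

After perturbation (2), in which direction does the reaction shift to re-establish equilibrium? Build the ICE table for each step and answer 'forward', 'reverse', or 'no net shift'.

Direction: forward

Q₀ = 2.8770e+04 vs Keq = 6.523 ⇒ Q>K, reverse
Step 1:
                   J          D          E
  Initial    0.01066    0.01264    0.01876
  Change     0.00993     0.0149    -0.0149
  Equil      0.02059    0.02754   0.003865
  solve Keq expr → x = -0.004965; check Q = 6.523
Then change container volume by factor 1.25 (V_new/V_old).
Step 2:
                   J          D          E
  Initial    0.01647    0.02203   0.003092
  Change  2.3866e-04 3.5799e-04 -3.5799e-04
  Equil      0.01671    0.02239   0.002734
  solve Keq expr → x = -1.1933e-04; check Q = 6.523
Then add 0.01552 M of D.
Step 3:
                   J          D          E
  Initial    0.01671    0.03791   0.002734
  Change   -0.001018  -0.001527   0.001527
  Equil      0.01569    0.03638   0.004261
  solve Keq expr → x = 5.0889e-04; check Q = 6.523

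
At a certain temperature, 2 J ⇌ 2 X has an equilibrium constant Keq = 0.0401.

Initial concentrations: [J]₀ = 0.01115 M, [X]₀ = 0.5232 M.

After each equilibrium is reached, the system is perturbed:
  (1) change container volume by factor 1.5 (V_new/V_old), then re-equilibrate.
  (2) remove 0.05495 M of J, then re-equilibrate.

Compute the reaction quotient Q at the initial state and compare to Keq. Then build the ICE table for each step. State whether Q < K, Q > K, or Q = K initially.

Q₀ = 2202 vs Keq = 0.0401 ⇒ Q>K, reverse
Step 1:
                    J           X
  Initial     0.01115      0.5232
  Change        0.434      -0.434
  Equil        0.4452     0.08915
  solve Keq expr → x = -0.217; check Q = 0.0401
Then change container volume by factor 1.5 (V_new/V_old).
Step 2:
                    J           X
  Initial      0.2968     0.05943
  Change            0           0
  Equil        0.2968     0.05943
  solve Keq expr → x = 0; check Q = 0.0401
Then remove 0.05495 M of J.
Step 3:
                    J           X
  Initial      0.2418     0.05943
  Change     0.009168   -0.009168
  Equil         0.251     0.05027
  solve Keq expr → x = -0.004584; check Q = 0.0401

Q₀ = 2202; Q > K (proceeds reverse)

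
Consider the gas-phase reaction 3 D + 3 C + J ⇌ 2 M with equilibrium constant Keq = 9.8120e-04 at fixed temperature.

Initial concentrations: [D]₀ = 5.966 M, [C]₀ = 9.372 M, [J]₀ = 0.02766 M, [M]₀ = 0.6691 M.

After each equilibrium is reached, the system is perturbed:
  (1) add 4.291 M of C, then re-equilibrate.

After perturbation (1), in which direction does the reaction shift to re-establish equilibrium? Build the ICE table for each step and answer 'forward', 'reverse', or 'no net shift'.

Direction: forward

Q₀ = 9.2594e-05 vs Keq = 9.8120e-04 ⇒ Q<K, forward
Step 1:
                    D           C           J           M
  init          5.966       9.372     0.02766      0.6691
  Δ           -0.0734     -0.0734    -0.02447     0.04893
  eq            5.893       9.299    0.003194       0.718
  solve Keq expr → x = 0.02447; check Q = 9.8120e-04
Then add 4.291 M of C.
Step 2:
                    D           C           J           M
  init          5.893       13.59    0.003194       0.718
  Δ         -0.006461   -0.006461   -0.002154    0.004307
  eq            5.886       13.58     0.00104      0.7223
  solve Keq expr → x = 0.002154; check Q = 9.8120e-04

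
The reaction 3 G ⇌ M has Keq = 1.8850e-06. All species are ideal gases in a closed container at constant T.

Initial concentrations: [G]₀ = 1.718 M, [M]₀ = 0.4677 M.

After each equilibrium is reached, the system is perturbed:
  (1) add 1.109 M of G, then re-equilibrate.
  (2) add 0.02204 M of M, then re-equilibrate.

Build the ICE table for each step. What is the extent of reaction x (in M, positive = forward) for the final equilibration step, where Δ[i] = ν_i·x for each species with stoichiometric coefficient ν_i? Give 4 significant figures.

Q₀ = 0.09224 vs Keq = 1.8850e-06 ⇒ Q>K, reverse
Step 1:
                  G         M
  Initial     1.718    0.4677
  Change      1.403   -0.4676
  Equil       3.121 5.7301e-05
  solve Keq expr → x = -0.4676; check Q = 1.8850e-06
Then add 1.109 M of G.
Step 2:
                  G         M
  Initial      4.23 5.7301e-05
  Change  -2.5601e-04 8.5336e-05
  Equil        4.23 1.4264e-04
  solve Keq expr → x = 8.5336e-05; check Q = 1.8850e-06
Then add 0.02204 M of M.
Step 3:
                  G         M
  Initial      4.23   0.02218
  Change     0.0661  -0.02203
  Equil       4.296 1.4943e-04
  solve Keq expr → x = -0.02203; check Q = 1.8850e-06

x = -0.02203 M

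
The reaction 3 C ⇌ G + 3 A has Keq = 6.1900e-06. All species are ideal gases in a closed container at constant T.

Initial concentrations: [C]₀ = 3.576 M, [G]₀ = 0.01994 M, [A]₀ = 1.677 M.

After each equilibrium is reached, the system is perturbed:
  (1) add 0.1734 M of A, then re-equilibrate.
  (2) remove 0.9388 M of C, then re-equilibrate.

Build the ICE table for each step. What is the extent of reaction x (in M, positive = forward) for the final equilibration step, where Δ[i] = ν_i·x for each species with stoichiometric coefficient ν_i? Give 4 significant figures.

Q₀ = 0.002057 vs Keq = 6.1900e-06 ⇒ Q>K, reverse
Step 1:
                    C           G           A
  Initial       3.576     0.01994       1.677
  Change      0.05961    -0.01987    -0.05961
  Equil         3.636  7.0304e-05       1.617
  solve Keq expr → x = -0.01987; check Q = 6.1900e-06
Then add 0.1734 M of A.
Step 2:
                    C           G           A
  Initial       3.636  7.0304e-05       1.791
  Change   5.5504e-05 -1.8501e-05 -5.5504e-05
  Equil         3.636  5.1802e-05       1.791
  solve Keq expr → x = -1.8501e-05; check Q = 6.1900e-06
Then remove 0.9388 M of C.
Step 3:
                    C           G           A
  Initial       2.697  5.1802e-05       1.791
  Change   9.1960e-05 -3.0653e-05 -9.1960e-05
  Equil         2.697  2.1149e-05       1.791
  solve Keq expr → x = -3.0653e-05; check Q = 6.1900e-06

x = -3.0653e-05 M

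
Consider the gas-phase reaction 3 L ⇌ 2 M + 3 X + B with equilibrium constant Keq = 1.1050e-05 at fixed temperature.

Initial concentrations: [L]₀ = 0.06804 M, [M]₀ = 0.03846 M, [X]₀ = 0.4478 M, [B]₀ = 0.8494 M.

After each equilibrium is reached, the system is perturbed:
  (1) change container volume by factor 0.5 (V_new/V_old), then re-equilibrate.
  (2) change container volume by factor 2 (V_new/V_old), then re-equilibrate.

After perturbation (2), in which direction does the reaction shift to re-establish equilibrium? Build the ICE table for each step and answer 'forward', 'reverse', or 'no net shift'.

Q₀ = 0.3582 vs Keq = 1.1050e-05 ⇒ Q>K, reverse
Step 1:
                   L          M          X          B
  init       0.06804    0.03846     0.4478     0.8494
  Δ           0.0567    -0.0378    -0.0567    -0.0189
  eq          0.1247 6.5708e-04     0.3911     0.8305
  solve Keq expr → x = -0.0189; check Q = 1.1050e-05
Then change container volume by factor 0.5 (V_new/V_old).
Step 2:
                   L          M          X          B
  init        0.2495   0.001314     0.7822      1.661
  Δ         0.001267 -8.4479e-04  -0.001267 -4.2240e-04
  eq          0.2508 4.6937e-04     0.7809      1.661
  solve Keq expr → x = -4.2240e-04; check Q = 1.1050e-05
Then change container volume by factor 2 (V_new/V_old).
Step 3:
                   L          M          X          B
  init        0.1254 2.3469e-04     0.3905     0.8303
  Δ       -6.3359e-04 4.2240e-04 6.3359e-04 2.1120e-04
  eq          0.1247 6.5708e-04     0.3911     0.8305
  solve Keq expr → x = 2.1120e-04; check Q = 1.1050e-05

Direction: forward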